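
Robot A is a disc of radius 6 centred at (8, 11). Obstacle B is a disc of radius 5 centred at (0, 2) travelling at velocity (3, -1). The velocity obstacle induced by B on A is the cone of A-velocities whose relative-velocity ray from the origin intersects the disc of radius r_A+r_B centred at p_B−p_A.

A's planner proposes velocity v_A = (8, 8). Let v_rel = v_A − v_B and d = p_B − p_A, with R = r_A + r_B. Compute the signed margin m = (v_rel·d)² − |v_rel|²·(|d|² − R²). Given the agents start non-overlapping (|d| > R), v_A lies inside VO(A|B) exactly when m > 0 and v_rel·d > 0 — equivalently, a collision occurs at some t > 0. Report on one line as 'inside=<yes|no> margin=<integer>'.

d = (-8, -9),  |d|² = 145;  R = 6+5 = 11,  c = 145−11² = 24
v_rel = (5, 9),  |v_rel|² = 106;  v_rel·d = (5)·(-8) + (9)·(-9) = -121
106·t² + 242·t + 24 = 0  ⇒  m = (-121)² − 106·24 = 12097
m = 12097 > 0,  v_rel·d = -121 < 0  ⇒  outside

inside=no margin=12097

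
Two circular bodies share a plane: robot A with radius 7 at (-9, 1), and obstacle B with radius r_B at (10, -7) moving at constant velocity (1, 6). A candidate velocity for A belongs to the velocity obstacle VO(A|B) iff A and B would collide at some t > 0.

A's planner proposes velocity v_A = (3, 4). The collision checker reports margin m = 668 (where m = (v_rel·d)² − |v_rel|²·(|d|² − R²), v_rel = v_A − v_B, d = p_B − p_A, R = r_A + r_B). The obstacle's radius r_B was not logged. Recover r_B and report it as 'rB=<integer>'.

m = 668
d = (19, -8);  v_rel = (2, -2),  |v_rel|² = 8
v_rel×d = (2)·(-8) − (-2)·(19) = 22
since m = R²·8 − 22²:  R² = (484 + 668) / 8 = 144
R = √144 = 12  ⇒  r_B = 12 − 7 = 5

rB=5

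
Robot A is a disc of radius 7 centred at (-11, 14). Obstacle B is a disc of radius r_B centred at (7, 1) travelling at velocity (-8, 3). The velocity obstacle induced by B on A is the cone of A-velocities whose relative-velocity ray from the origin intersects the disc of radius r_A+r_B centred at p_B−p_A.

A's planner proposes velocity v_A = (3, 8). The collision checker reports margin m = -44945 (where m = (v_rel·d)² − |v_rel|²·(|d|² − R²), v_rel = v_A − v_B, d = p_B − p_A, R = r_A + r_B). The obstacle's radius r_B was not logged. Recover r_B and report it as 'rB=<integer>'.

m = -44945
d = (18, -13);  v_rel = (11, 5),  |v_rel|² = 146
v_rel×d = (11)·(-13) − (5)·(18) = -233
since m = R²·146 − (-233)²:  R² = (54289 + -44945) / 146 = 64
R = √64 = 8  ⇒  r_B = 8 − 7 = 1

rB=1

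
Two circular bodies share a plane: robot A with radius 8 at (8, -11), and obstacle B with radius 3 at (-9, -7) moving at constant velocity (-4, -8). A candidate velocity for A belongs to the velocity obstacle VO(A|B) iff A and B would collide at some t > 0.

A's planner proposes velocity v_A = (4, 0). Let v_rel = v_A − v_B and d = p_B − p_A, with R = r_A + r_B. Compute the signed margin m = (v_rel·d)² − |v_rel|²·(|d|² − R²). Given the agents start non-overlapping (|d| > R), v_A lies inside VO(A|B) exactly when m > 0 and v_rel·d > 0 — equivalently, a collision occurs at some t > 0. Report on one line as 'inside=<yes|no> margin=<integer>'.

d = (-17, 4),  |d|² = 305;  R = 8+3 = 11,  c = 305−11² = 184
v_rel = (8, 8),  |v_rel|² = 128;  v_rel·d = (8)·(-17) + (8)·(4) = -104
128·t² + 208·t + 184 = 0  ⇒  m = (-104)² − 128·184 = -12736
m = -12736 < 0,  v_rel·d = -104 < 0  ⇒  outside

inside=no margin=-12736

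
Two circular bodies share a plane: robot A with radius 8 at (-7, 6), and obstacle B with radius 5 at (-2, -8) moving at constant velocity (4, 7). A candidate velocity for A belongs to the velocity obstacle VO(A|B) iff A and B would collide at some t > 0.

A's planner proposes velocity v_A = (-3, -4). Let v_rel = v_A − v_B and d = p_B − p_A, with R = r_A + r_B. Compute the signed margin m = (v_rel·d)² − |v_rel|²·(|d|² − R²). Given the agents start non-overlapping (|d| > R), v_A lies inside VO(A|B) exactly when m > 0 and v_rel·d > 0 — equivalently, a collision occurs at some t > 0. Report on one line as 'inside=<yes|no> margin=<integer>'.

d = (5, -14),  |d|² = 221;  R = 8+5 = 13,  c = 221−13² = 52
v_rel = (-7, -11),  |v_rel|² = 170;  v_rel·d = (-7)·(5) + (-11)·(-14) = 119
170·t² − 238·t + 52 = 0  ⇒  m = 119² − 170·52 = 5321
m = 5321 > 0,  v_rel·d = 119 > 0  ⇒  inside

inside=yes margin=5321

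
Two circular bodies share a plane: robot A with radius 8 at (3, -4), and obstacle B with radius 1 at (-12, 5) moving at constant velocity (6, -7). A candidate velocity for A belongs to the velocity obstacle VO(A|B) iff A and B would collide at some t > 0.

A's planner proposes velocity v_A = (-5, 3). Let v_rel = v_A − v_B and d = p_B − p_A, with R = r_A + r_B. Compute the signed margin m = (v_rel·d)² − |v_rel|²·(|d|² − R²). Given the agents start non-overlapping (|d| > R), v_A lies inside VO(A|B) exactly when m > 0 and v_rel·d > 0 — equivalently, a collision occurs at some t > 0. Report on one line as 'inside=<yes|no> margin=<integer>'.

d = (-15, 9),  |d|² = 306;  R = 8+1 = 9,  c = 306−9² = 225
v_rel = (-11, 10),  |v_rel|² = 221;  v_rel·d = (-11)·(-15) + (10)·(9) = 255
221·t² − 510·t + 225 = 0  ⇒  m = 255² − 221·225 = 15300
m = 15300 > 0,  v_rel·d = 255 > 0  ⇒  inside

inside=yes margin=15300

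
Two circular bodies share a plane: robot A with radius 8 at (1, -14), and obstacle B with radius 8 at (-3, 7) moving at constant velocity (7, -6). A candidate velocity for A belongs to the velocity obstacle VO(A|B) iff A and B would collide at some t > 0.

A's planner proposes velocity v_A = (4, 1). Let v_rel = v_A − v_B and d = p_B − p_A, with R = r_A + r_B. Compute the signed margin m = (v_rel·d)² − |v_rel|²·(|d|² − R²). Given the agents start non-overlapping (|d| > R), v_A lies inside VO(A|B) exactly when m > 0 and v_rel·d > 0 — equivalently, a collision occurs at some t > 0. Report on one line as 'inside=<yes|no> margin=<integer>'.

d = (-4, 21),  |d|² = 457;  R = 8+8 = 16,  c = 457−16² = 201
v_rel = (-3, 7),  |v_rel|² = 58;  v_rel·d = (-3)·(-4) + (7)·(21) = 159
58·t² − 318·t + 201 = 0  ⇒  m = 159² − 58·201 = 13623
m = 13623 > 0,  v_rel·d = 159 > 0  ⇒  inside

inside=yes margin=13623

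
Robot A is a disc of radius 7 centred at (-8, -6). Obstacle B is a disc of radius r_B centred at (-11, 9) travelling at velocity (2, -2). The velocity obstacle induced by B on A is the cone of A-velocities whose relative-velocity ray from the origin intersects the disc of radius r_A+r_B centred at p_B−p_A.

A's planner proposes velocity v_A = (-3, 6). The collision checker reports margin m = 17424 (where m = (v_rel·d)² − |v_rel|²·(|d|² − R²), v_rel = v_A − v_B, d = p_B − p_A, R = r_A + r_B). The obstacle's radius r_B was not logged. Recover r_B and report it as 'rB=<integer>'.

m = 17424
d = (-3, 15);  v_rel = (-5, 8),  |v_rel|² = 89
v_rel×d = (-5)·(15) − (8)·(-3) = -51
since m = R²·89 − (-51)²:  R² = (2601 + 17424) / 89 = 225
R = √225 = 15  ⇒  r_B = 15 − 7 = 8

rB=8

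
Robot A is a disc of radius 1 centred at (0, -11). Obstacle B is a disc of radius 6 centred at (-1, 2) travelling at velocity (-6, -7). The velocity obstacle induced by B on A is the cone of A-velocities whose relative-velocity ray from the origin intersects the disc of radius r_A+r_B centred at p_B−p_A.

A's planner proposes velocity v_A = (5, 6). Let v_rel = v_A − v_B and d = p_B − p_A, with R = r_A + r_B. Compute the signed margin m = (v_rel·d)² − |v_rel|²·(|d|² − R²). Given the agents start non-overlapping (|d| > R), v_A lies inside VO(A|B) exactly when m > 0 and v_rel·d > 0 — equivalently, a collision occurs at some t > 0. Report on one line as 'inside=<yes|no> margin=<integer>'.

d = (-1, 13),  |d|² = 170;  R = 1+6 = 7,  c = 170−7² = 121
v_rel = (11, 13),  |v_rel|² = 290;  v_rel·d = (11)·(-1) + (13)·(13) = 158
290·t² − 316·t + 121 = 0  ⇒  m = 158² − 290·121 = -10126
m = -10126 < 0,  v_rel·d = 158 > 0  ⇒  outside

inside=no margin=-10126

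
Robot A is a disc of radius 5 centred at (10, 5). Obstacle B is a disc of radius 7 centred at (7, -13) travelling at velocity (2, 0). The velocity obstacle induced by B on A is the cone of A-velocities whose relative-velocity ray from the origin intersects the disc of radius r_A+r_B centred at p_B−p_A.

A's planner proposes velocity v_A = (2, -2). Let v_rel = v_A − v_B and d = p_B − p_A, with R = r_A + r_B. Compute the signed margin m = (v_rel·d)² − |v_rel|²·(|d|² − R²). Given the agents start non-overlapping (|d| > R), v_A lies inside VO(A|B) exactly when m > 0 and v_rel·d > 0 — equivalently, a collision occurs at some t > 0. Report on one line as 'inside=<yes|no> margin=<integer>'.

d = (-3, -18),  |d|² = 333;  R = 5+7 = 12,  c = 333−12² = 189
v_rel = (0, -2),  |v_rel|² = 4;  v_rel·d = (0)·(-3) + (-2)·(-18) = 36
4·t² − 72·t + 189 = 0  ⇒  m = 36² − 4·189 = 540
m = 540 > 0,  v_rel·d = 36 > 0  ⇒  inside

inside=yes margin=540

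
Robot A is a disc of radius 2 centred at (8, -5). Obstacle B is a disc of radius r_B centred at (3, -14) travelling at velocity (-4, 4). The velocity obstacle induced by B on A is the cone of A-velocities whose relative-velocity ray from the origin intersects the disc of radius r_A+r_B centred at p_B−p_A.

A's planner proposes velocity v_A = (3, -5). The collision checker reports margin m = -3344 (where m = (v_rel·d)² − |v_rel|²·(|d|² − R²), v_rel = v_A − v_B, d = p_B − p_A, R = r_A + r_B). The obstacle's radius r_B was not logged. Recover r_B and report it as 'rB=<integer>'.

m = -3344
d = (-5, -9);  v_rel = (7, -9),  |v_rel|² = 130
v_rel×d = (7)·(-9) − (-9)·(-5) = -108
since m = R²·130 − (-108)²:  R² = (11664 + -3344) / 130 = 64
R = √64 = 8  ⇒  r_B = 8 − 2 = 6

rB=6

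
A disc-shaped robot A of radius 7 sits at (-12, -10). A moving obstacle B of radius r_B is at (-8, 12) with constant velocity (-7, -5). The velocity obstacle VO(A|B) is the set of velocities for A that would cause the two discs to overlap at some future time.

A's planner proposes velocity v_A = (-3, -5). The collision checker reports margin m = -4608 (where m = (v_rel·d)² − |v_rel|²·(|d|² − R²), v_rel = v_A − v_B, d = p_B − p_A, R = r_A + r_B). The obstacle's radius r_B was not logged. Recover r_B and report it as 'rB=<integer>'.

m = -4608
d = (4, 22);  v_rel = (4, 0),  |v_rel|² = 16
v_rel×d = (4)·(22) − (0)·(4) = 88
since m = R²·16 − 88²:  R² = (7744 + -4608) / 16 = 196
R = √196 = 14  ⇒  r_B = 14 − 7 = 7

rB=7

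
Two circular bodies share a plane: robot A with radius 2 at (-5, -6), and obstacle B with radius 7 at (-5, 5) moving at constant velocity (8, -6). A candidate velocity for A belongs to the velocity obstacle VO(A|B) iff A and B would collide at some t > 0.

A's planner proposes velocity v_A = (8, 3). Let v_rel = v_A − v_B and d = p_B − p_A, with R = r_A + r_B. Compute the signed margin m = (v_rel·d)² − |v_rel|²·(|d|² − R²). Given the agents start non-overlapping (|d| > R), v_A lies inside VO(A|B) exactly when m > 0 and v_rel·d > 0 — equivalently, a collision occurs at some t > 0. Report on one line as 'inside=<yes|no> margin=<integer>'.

d = (0, 11),  |d|² = 121;  R = 2+7 = 9,  c = 121−9² = 40
v_rel = (0, 9),  |v_rel|² = 81;  v_rel·d = (0)·(0) + (9)·(11) = 99
81·t² − 198·t + 40 = 0  ⇒  m = 99² − 81·40 = 6561
m = 6561 > 0,  v_rel·d = 99 > 0  ⇒  inside

inside=yes margin=6561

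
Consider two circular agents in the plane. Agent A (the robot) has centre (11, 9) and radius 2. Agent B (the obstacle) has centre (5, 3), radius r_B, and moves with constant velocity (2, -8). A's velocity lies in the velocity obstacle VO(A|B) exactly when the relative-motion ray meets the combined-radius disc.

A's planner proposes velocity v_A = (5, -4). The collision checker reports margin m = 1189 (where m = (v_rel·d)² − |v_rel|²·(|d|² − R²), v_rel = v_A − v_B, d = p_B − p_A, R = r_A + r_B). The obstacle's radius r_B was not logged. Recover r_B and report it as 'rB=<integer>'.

m = 1189
d = (-6, -6);  v_rel = (3, 4),  |v_rel|² = 25
v_rel×d = (3)·(-6) − (4)·(-6) = 6
since m = R²·25 − 6²:  R² = (36 + 1189) / 25 = 49
R = √49 = 7  ⇒  r_B = 7 − 2 = 5

rB=5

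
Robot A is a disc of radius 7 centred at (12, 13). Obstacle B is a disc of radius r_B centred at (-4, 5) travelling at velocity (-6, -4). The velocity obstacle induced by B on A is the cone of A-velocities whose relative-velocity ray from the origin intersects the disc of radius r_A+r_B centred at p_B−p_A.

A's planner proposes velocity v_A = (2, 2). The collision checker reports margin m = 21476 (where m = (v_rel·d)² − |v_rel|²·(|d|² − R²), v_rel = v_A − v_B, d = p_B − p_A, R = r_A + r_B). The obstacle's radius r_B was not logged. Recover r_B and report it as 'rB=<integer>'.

m = 21476
d = (-16, -8);  v_rel = (8, 6),  |v_rel|² = 100
v_rel×d = (8)·(-8) − (6)·(-16) = 32
since m = R²·100 − 32²:  R² = (1024 + 21476) / 100 = 225
R = √225 = 15  ⇒  r_B = 15 − 7 = 8

rB=8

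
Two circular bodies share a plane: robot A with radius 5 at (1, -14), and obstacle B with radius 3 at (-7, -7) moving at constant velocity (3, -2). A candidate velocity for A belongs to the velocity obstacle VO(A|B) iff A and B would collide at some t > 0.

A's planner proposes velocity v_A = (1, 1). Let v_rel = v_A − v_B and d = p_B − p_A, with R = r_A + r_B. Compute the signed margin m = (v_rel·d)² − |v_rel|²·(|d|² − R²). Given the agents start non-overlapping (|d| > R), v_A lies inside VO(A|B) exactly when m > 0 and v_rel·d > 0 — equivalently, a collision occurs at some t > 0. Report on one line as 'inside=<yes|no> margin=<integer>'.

d = (-8, 7),  |d|² = 113;  R = 5+3 = 8,  c = 113−8² = 49
v_rel = (-2, 3),  |v_rel|² = 13;  v_rel·d = (-2)·(-8) + (3)·(7) = 37
13·t² − 74·t + 49 = 0  ⇒  m = 37² − 13·49 = 732
m = 732 > 0,  v_rel·d = 37 > 0  ⇒  inside

inside=yes margin=732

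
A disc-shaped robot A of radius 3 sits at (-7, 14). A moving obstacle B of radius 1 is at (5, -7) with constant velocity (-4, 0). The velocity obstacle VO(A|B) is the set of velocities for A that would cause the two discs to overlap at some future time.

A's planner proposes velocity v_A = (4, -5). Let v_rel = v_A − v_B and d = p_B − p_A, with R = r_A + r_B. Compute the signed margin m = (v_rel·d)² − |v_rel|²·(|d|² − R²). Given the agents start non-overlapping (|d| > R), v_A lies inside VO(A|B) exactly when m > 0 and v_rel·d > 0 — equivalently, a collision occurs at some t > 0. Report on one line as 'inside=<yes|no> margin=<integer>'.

d = (12, -21),  |d|² = 585;  R = 3+1 = 4,  c = 585−4² = 569
v_rel = (8, -5),  |v_rel|² = 89;  v_rel·d = (8)·(12) + (-5)·(-21) = 201
89·t² − 402·t + 569 = 0  ⇒  m = 201² − 89·569 = -10240
m = -10240 < 0,  v_rel·d = 201 > 0  ⇒  outside

inside=no margin=-10240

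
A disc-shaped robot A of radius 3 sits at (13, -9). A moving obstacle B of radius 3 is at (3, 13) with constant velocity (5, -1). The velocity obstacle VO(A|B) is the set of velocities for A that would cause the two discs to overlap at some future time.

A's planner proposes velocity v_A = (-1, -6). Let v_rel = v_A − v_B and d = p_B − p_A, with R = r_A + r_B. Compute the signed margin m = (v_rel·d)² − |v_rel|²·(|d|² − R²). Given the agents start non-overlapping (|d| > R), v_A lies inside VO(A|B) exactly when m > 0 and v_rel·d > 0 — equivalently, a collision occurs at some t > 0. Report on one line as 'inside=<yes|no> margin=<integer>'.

d = (-10, 22),  |d|² = 584;  R = 3+3 = 6,  c = 584−6² = 548
v_rel = (-6, -5),  |v_rel|² = 61;  v_rel·d = (-6)·(-10) + (-5)·(22) = -50
61·t² + 100·t + 548 = 0  ⇒  m = (-50)² − 61·548 = -30928
m = -30928 < 0,  v_rel·d = -50 < 0  ⇒  outside

inside=no margin=-30928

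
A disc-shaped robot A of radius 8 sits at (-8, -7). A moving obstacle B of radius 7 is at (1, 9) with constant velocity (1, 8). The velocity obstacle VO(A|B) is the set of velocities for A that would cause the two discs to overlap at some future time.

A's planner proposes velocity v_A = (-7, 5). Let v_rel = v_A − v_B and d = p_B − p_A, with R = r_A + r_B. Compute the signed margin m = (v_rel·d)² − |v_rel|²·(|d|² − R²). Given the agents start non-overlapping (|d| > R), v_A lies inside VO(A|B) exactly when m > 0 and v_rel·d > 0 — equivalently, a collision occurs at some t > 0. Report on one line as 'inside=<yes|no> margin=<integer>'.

d = (9, 16),  |d|² = 337;  R = 8+7 = 15,  c = 337−15² = 112
v_rel = (-8, -3),  |v_rel|² = 73;  v_rel·d = (-8)·(9) + (-3)·(16) = -120
73·t² + 240·t + 112 = 0  ⇒  m = (-120)² − 73·112 = 6224
m = 6224 > 0,  v_rel·d = -120 < 0  ⇒  outside

inside=no margin=6224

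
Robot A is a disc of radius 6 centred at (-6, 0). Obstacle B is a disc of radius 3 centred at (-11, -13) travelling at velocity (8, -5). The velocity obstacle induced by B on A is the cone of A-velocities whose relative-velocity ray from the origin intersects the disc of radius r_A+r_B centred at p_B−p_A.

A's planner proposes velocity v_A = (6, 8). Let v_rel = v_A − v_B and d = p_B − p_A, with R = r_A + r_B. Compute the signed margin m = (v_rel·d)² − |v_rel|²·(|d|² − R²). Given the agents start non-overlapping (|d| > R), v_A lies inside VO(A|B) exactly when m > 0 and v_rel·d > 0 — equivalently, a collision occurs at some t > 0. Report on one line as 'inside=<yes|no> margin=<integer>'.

d = (-5, -13),  |d|² = 194;  R = 6+3 = 9,  c = 194−9² = 113
v_rel = (-2, 13),  |v_rel|² = 173;  v_rel·d = (-2)·(-5) + (13)·(-13) = -159
173·t² + 318·t + 113 = 0  ⇒  m = (-159)² − 173·113 = 5732
m = 5732 > 0,  v_rel·d = -159 < 0  ⇒  outside

inside=no margin=5732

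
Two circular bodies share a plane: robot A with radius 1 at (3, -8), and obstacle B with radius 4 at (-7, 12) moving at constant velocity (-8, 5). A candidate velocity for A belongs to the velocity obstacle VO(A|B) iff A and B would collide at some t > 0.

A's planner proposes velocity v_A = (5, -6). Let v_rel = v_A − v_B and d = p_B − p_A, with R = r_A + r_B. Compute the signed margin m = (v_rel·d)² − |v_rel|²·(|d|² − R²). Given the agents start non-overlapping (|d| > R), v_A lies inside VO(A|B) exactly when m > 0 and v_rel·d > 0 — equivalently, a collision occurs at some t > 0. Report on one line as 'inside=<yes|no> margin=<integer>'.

d = (-10, 20),  |d|² = 500;  R = 1+4 = 5,  c = 500−5² = 475
v_rel = (13, -11),  |v_rel|² = 290;  v_rel·d = (13)·(-10) + (-11)·(20) = -350
290·t² + 700·t + 475 = 0  ⇒  m = (-350)² − 290·475 = -15250
m = -15250 < 0,  v_rel·d = -350 < 0  ⇒  outside

inside=no margin=-15250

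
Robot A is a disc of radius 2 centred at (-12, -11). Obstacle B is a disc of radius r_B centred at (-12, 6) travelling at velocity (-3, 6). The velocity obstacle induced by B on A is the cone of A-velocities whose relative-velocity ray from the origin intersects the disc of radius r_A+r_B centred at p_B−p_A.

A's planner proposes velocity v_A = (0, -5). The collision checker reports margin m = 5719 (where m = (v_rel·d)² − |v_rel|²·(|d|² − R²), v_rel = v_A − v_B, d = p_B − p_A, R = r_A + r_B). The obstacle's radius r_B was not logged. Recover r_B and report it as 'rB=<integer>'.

m = 5719
d = (0, 17);  v_rel = (3, -11),  |v_rel|² = 130
v_rel×d = (3)·(17) − (-11)·(0) = 51
since m = R²·130 − 51²:  R² = (2601 + 5719) / 130 = 64
R = √64 = 8  ⇒  r_B = 8 − 2 = 6

rB=6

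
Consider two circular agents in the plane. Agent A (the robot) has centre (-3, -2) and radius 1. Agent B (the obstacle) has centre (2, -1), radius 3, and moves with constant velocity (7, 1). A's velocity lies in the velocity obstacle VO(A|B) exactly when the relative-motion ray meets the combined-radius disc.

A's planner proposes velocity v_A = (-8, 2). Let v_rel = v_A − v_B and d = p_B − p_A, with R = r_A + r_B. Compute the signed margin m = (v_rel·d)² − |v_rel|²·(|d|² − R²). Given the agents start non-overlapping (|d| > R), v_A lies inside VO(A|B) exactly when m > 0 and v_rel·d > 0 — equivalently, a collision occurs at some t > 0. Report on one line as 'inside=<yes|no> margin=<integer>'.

d = (5, 1),  |d|² = 26;  R = 1+3 = 4,  c = 26−4² = 10
v_rel = (-15, 1),  |v_rel|² = 226;  v_rel·d = (-15)·(5) + (1)·(1) = -74
226·t² + 148·t + 10 = 0  ⇒  m = (-74)² − 226·10 = 3216
m = 3216 > 0,  v_rel·d = -74 < 0  ⇒  outside

inside=no margin=3216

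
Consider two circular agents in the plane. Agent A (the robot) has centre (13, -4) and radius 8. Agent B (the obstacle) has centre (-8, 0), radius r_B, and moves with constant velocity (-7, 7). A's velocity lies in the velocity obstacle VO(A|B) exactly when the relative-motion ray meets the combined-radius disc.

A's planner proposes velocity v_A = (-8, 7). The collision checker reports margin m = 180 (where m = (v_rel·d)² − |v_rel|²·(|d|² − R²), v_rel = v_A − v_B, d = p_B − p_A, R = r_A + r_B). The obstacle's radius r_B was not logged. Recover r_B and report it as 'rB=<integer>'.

m = 180
d = (-21, 4);  v_rel = (-1, 0),  |v_rel|² = 1
v_rel×d = (-1)·(4) − (0)·(-21) = -4
since m = R²·1 − (-4)²:  R² = (16 + 180) / 1 = 196
R = √196 = 14  ⇒  r_B = 14 − 8 = 6

rB=6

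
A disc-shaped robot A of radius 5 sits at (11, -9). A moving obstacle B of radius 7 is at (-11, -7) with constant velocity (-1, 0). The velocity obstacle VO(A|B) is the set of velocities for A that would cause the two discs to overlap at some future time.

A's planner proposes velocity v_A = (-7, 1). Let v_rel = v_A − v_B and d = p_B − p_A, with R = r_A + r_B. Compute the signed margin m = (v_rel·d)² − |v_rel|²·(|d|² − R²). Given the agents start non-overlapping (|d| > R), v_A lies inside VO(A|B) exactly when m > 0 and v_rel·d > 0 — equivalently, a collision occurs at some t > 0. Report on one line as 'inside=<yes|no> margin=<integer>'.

d = (-22, 2),  |d|² = 488;  R = 5+7 = 12,  c = 488−12² = 344
v_rel = (-6, 1),  |v_rel|² = 37;  v_rel·d = (-6)·(-22) + (1)·(2) = 134
37·t² − 268·t + 344 = 0  ⇒  m = 134² − 37·344 = 5228
m = 5228 > 0,  v_rel·d = 134 > 0  ⇒  inside

inside=yes margin=5228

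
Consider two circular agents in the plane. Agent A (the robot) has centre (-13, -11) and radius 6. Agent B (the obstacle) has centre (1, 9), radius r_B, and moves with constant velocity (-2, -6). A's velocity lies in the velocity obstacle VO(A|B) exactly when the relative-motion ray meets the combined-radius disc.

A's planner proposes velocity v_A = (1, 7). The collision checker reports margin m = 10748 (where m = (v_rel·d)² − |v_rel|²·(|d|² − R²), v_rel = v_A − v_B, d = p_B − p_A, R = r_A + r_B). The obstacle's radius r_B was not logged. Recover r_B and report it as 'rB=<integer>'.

m = 10748
d = (14, 20);  v_rel = (3, 13),  |v_rel|² = 178
v_rel×d = (3)·(20) − (13)·(14) = -122
since m = R²·178 − (-122)²:  R² = (14884 + 10748) / 178 = 144
R = √144 = 12  ⇒  r_B = 12 − 6 = 6

rB=6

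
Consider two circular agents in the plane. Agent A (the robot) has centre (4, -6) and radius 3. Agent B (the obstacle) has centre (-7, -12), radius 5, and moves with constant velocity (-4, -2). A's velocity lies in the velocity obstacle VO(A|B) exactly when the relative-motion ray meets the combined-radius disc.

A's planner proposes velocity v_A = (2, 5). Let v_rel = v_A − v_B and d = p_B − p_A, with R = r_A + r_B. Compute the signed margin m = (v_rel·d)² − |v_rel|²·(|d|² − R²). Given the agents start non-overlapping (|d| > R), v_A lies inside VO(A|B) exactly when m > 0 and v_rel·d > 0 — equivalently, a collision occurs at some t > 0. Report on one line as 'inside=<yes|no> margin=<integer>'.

d = (-11, -6),  |d|² = 157;  R = 3+5 = 8,  c = 157−8² = 93
v_rel = (6, 7),  |v_rel|² = 85;  v_rel·d = (6)·(-11) + (7)·(-6) = -108
85·t² + 216·t + 93 = 0  ⇒  m = (-108)² − 85·93 = 3759
m = 3759 > 0,  v_rel·d = -108 < 0  ⇒  outside

inside=no margin=3759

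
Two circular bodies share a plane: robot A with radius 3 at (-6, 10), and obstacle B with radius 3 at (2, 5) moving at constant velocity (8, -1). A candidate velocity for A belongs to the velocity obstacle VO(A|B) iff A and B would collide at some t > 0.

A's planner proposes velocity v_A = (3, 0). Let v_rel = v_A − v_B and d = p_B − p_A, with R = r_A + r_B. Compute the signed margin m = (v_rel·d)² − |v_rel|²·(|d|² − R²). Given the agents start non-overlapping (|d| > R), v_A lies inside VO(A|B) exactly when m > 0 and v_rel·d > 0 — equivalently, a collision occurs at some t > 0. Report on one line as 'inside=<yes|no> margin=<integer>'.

d = (8, -5),  |d|² = 89;  R = 3+3 = 6,  c = 89−6² = 53
v_rel = (-5, 1),  |v_rel|² = 26;  v_rel·d = (-5)·(8) + (1)·(-5) = -45
26·t² + 90·t + 53 = 0  ⇒  m = (-45)² − 26·53 = 647
m = 647 > 0,  v_rel·d = -45 < 0  ⇒  outside

inside=no margin=647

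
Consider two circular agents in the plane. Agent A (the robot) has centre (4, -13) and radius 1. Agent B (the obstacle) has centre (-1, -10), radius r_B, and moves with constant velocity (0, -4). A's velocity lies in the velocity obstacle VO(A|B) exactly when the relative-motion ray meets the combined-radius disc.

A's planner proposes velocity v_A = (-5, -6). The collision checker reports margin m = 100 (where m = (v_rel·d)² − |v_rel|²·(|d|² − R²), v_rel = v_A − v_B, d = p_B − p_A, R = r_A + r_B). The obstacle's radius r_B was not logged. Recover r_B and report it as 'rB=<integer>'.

m = 100
d = (-5, 3);  v_rel = (-5, -2),  |v_rel|² = 29
v_rel×d = (-5)·(3) − (-2)·(-5) = -25
since m = R²·29 − (-25)²:  R² = (625 + 100) / 29 = 25
R = √25 = 5  ⇒  r_B = 5 − 1 = 4

rB=4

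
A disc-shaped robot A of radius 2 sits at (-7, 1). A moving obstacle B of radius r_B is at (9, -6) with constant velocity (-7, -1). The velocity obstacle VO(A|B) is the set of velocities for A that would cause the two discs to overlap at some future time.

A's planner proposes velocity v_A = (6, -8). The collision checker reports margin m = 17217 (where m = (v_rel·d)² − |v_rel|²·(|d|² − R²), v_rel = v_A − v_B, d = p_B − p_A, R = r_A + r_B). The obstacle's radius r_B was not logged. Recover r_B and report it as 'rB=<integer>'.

m = 17217
d = (16, -7);  v_rel = (13, -7),  |v_rel|² = 218
v_rel×d = (13)·(-7) − (-7)·(16) = 21
since m = R²·218 − 21²:  R² = (441 + 17217) / 218 = 81
R = √81 = 9  ⇒  r_B = 9 − 2 = 7

rB=7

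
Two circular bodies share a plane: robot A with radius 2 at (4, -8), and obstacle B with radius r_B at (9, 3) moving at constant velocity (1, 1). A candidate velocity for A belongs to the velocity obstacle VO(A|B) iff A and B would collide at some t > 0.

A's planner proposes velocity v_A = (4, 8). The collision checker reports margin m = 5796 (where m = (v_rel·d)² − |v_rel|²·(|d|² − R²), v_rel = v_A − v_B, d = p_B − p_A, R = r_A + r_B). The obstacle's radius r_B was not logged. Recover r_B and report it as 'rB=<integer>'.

m = 5796
d = (5, 11);  v_rel = (3, 7),  |v_rel|² = 58
v_rel×d = (3)·(11) − (7)·(5) = -2
since m = R²·58 − (-2)²:  R² = (4 + 5796) / 58 = 100
R = √100 = 10  ⇒  r_B = 10 − 2 = 8

rB=8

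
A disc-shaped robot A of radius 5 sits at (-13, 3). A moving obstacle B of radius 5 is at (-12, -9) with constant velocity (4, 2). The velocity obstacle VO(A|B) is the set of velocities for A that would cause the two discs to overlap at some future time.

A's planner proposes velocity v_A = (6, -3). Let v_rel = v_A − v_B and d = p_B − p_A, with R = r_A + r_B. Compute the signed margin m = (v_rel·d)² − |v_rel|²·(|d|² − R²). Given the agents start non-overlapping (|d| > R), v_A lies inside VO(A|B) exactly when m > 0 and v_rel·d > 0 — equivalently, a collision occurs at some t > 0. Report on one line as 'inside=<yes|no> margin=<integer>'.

d = (1, -12),  |d|² = 145;  R = 5+5 = 10,  c = 145−10² = 45
v_rel = (2, -5),  |v_rel|² = 29;  v_rel·d = (2)·(1) + (-5)·(-12) = 62
29·t² − 124·t + 45 = 0  ⇒  m = 62² − 29·45 = 2539
m = 2539 > 0,  v_rel·d = 62 > 0  ⇒  inside

inside=yes margin=2539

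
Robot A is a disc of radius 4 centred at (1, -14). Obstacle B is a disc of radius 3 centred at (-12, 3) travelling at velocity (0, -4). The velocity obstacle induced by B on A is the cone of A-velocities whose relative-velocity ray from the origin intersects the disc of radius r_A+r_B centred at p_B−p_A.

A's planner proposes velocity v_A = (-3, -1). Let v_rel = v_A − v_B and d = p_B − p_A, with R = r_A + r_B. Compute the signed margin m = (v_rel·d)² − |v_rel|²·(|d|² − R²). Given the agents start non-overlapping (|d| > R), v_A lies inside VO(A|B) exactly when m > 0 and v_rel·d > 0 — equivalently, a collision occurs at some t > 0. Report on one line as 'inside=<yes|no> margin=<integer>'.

d = (-13, 17),  |d|² = 458;  R = 4+3 = 7,  c = 458−7² = 409
v_rel = (-3, 3),  |v_rel|² = 18;  v_rel·d = (-3)·(-13) + (3)·(17) = 90
18·t² − 180·t + 409 = 0  ⇒  m = 90² − 18·409 = 738
m = 738 > 0,  v_rel·d = 90 > 0  ⇒  inside

inside=yes margin=738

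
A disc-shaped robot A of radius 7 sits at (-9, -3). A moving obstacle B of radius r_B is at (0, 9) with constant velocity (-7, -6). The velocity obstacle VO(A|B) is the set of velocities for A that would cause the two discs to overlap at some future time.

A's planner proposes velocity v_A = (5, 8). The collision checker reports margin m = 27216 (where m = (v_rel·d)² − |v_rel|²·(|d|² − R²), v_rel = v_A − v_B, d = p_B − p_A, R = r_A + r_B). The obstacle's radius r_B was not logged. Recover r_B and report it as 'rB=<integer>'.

m = 27216
d = (9, 12);  v_rel = (12, 14),  |v_rel|² = 340
v_rel×d = (12)·(12) − (14)·(9) = 18
since m = R²·340 − 18²:  R² = (324 + 27216) / 340 = 81
R = √81 = 9  ⇒  r_B = 9 − 7 = 2

rB=2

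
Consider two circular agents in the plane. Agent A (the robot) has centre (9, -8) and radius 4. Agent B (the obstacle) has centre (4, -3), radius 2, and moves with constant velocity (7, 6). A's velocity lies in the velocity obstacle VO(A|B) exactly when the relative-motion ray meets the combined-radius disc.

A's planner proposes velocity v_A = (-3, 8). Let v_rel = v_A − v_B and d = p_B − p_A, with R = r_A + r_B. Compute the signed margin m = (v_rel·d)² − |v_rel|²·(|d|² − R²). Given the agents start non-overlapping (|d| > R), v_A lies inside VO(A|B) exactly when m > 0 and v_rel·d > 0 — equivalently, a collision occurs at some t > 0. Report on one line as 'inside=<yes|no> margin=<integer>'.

d = (-5, 5),  |d|² = 50;  R = 4+2 = 6,  c = 50−6² = 14
v_rel = (-10, 2),  |v_rel|² = 104;  v_rel·d = (-10)·(-5) + (2)·(5) = 60
104·t² − 120·t + 14 = 0  ⇒  m = 60² − 104·14 = 2144
m = 2144 > 0,  v_rel·d = 60 > 0  ⇒  inside

inside=yes margin=2144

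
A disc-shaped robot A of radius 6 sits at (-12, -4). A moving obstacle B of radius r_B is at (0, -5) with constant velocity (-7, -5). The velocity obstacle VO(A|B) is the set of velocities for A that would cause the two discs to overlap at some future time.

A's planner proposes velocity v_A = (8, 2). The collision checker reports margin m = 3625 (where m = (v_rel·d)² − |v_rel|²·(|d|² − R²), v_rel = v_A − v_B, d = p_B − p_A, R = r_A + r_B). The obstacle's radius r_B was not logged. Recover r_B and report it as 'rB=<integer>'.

m = 3625
d = (12, -1);  v_rel = (15, 7),  |v_rel|² = 274
v_rel×d = (15)·(-1) − (7)·(12) = -99
since m = R²·274 − (-99)²:  R² = (9801 + 3625) / 274 = 49
R = √49 = 7  ⇒  r_B = 7 − 6 = 1

rB=1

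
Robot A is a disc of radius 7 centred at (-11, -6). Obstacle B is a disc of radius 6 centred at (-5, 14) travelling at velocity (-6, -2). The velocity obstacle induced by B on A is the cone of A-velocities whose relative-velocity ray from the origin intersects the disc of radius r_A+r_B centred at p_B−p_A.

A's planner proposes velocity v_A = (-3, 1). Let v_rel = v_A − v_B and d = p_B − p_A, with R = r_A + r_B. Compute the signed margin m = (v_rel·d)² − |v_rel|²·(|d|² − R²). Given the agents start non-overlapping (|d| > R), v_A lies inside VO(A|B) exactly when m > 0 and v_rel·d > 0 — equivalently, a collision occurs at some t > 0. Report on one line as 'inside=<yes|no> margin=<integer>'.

d = (6, 20),  |d|² = 436;  R = 7+6 = 13,  c = 436−13² = 267
v_rel = (3, 3),  |v_rel|² = 18;  v_rel·d = (3)·(6) + (3)·(20) = 78
18·t² − 156·t + 267 = 0  ⇒  m = 78² − 18·267 = 1278
m = 1278 > 0,  v_rel·d = 78 > 0  ⇒  inside

inside=yes margin=1278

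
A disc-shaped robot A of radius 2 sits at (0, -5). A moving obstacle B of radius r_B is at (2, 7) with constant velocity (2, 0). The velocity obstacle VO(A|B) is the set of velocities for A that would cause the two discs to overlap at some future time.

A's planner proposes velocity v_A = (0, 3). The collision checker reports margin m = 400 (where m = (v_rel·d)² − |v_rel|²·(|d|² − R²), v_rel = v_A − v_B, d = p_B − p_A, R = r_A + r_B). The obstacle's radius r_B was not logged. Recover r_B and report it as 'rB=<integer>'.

m = 400
d = (2, 12);  v_rel = (-2, 3),  |v_rel|² = 13
v_rel×d = (-2)·(12) − (3)·(2) = -30
since m = R²·13 − (-30)²:  R² = (900 + 400) / 13 = 100
R = √100 = 10  ⇒  r_B = 10 − 2 = 8

rB=8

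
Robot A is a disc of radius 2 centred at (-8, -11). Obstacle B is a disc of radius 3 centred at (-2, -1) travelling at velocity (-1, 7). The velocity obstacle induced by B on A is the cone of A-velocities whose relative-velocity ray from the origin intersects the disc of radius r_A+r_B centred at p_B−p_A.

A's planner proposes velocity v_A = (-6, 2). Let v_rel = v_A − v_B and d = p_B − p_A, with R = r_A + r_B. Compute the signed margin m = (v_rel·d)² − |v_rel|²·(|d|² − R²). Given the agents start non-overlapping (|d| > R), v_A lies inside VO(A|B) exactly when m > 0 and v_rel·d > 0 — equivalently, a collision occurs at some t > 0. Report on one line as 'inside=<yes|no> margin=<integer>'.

d = (6, 10),  |d|² = 136;  R = 2+3 = 5,  c = 136−5² = 111
v_rel = (-5, -5),  |v_rel|² = 50;  v_rel·d = (-5)·(6) + (-5)·(10) = -80
50·t² + 160·t + 111 = 0  ⇒  m = (-80)² − 50·111 = 850
m = 850 > 0,  v_rel·d = -80 < 0  ⇒  outside

inside=no margin=850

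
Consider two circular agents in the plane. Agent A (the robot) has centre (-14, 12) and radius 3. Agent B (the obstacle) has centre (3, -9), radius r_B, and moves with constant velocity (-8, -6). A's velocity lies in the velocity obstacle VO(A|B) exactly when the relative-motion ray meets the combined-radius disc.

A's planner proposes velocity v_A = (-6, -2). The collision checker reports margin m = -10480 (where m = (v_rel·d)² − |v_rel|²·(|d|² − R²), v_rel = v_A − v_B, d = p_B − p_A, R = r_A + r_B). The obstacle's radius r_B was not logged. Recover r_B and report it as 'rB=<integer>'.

m = -10480
d = (17, -21);  v_rel = (2, 4),  |v_rel|² = 20
v_rel×d = (2)·(-21) − (4)·(17) = -110
since m = R²·20 − (-110)²:  R² = (12100 + -10480) / 20 = 81
R = √81 = 9  ⇒  r_B = 9 − 3 = 6

rB=6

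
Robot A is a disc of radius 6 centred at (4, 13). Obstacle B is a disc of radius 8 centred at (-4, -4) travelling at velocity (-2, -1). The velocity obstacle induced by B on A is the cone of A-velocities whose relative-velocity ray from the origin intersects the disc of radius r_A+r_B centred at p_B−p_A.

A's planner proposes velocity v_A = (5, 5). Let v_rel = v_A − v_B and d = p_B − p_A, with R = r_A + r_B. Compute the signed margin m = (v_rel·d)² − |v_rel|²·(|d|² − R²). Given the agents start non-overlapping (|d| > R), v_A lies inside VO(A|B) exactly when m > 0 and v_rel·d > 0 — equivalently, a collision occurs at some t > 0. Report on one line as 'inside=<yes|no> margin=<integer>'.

d = (-8, -17),  |d|² = 353;  R = 6+8 = 14,  c = 353−14² = 157
v_rel = (7, 6),  |v_rel|² = 85;  v_rel·d = (7)·(-8) + (6)·(-17) = -158
85·t² + 316·t + 157 = 0  ⇒  m = (-158)² − 85·157 = 11619
m = 11619 > 0,  v_rel·d = -158 < 0  ⇒  outside

inside=no margin=11619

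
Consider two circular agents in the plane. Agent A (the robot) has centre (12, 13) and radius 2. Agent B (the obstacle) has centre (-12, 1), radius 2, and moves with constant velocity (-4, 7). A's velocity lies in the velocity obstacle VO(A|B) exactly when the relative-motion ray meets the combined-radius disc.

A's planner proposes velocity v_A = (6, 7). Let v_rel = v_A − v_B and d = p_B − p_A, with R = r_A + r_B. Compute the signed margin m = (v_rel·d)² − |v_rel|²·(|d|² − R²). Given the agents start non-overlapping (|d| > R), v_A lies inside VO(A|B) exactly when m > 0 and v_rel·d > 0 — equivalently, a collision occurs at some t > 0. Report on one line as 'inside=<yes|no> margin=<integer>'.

d = (-24, -12),  |d|² = 720;  R = 2+2 = 4,  c = 720−4² = 704
v_rel = (10, 0),  |v_rel|² = 100;  v_rel·d = (10)·(-24) + (0)·(-12) = -240
100·t² + 480·t + 704 = 0  ⇒  m = (-240)² − 100·704 = -12800
m = -12800 < 0,  v_rel·d = -240 < 0  ⇒  outside

inside=no margin=-12800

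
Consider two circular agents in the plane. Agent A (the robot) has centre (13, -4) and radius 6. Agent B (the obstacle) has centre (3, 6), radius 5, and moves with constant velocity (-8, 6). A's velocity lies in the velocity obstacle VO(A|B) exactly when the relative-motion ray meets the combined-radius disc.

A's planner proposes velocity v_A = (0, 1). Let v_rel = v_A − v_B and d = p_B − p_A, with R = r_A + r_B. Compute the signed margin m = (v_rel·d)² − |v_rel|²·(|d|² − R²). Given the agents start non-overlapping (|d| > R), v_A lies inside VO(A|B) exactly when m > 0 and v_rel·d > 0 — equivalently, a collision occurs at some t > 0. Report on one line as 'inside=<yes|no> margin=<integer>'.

d = (-10, 10),  |d|² = 200;  R = 6+5 = 11,  c = 200−11² = 79
v_rel = (8, -5),  |v_rel|² = 89;  v_rel·d = (8)·(-10) + (-5)·(10) = -130
89·t² + 260·t + 79 = 0  ⇒  m = (-130)² − 89·79 = 9869
m = 9869 > 0,  v_rel·d = -130 < 0  ⇒  outside

inside=no margin=9869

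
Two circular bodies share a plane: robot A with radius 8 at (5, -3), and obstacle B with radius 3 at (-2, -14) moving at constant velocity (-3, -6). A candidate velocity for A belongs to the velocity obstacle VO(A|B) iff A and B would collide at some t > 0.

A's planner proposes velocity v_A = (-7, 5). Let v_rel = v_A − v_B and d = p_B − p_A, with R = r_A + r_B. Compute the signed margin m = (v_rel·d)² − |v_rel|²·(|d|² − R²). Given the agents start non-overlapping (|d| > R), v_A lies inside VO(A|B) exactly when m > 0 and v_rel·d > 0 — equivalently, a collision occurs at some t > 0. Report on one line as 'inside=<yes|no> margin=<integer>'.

d = (-7, -11),  |d|² = 170;  R = 8+3 = 11,  c = 170−11² = 49
v_rel = (-4, 11),  |v_rel|² = 137;  v_rel·d = (-4)·(-7) + (11)·(-11) = -93
137·t² + 186·t + 49 = 0  ⇒  m = (-93)² − 137·49 = 1936
m = 1936 > 0,  v_rel·d = -93 < 0  ⇒  outside

inside=no margin=1936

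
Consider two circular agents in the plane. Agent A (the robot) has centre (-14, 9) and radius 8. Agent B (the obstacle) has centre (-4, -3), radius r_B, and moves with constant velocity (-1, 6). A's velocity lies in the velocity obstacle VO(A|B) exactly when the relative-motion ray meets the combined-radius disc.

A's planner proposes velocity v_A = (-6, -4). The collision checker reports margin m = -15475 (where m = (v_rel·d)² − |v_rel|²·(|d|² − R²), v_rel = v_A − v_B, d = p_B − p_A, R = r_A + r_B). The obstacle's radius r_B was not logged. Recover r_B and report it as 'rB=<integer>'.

m = -15475
d = (10, -12);  v_rel = (-5, -10),  |v_rel|² = 125
v_rel×d = (-5)·(-12) − (-10)·(10) = 160
since m = R²·125 − 160²:  R² = (25600 + -15475) / 125 = 81
R = √81 = 9  ⇒  r_B = 9 − 8 = 1

rB=1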